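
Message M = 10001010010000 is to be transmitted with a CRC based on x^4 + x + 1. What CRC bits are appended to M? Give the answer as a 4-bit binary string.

Append 4 zeros: 100010100100000000. Divide by 10011 (XOR where the leading bit is 1):
  pos 0: 10001 XOR 10011 = 00010
  pos 3: 10010 XOR 10011 = 00001
  pos 7: 10100 XOR 10011 = 00111
  pos 9: 11100 XOR 10011 = 01111
  pos 10: 11110 XOR 10011 = 01101
  pos 11: 11010 XOR 10011 = 01001
  pos 12: 10010 XOR 10011 = 00001
Remainder (last 4 bits) = 0010. This is the CRC / FCS.

0010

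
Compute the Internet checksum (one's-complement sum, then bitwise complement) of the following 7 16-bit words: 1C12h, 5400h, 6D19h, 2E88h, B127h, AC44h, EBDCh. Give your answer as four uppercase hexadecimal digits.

AB02

One's-complement addition (fold any carry out of bit 15 back into bit 0):
  0x1C12 + 0x5400 = 0x07012
  0x7012 + 0x6D19 = 0x0DD2B
  0xDD2B + 0x2E88 = 0x10BB3 → wrap carry → 0x0BB4
  0x0BB4 + 0xB127 = 0x0BCDB
  0xBCDB + 0xAC44 = 0x1691F → wrap carry → 0x6920
  0x6920 + 0xEBDC = 0x154FC → wrap carry → 0x54FD
One's-complement sum = 0x54FD.
Checksum = ~0x54FD & 0xFFFF = 0xAB02.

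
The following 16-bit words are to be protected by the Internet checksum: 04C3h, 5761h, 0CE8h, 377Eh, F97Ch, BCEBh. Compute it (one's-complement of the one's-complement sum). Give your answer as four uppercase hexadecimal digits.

A90C

One's-complement addition (fold any carry out of bit 15 back into bit 0):
  0x04C3 + 0x5761 = 0x05C24
  0x5C24 + 0x0CE8 = 0x0690C
  0x690C + 0x377E = 0x0A08A
  0xA08A + 0xF97C = 0x19A06 → wrap carry → 0x9A07
  0x9A07 + 0xBCEB = 0x156F2 → wrap carry → 0x56F3
One's-complement sum = 0x56F3.
Checksum = ~0x56F3 & 0xFFFF = 0xA90C.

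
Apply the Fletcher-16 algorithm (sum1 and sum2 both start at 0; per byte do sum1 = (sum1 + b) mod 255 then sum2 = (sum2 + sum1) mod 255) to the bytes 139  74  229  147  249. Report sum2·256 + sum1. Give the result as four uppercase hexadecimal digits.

B549

Running sums (mod 255):
  after byte 0 (139): sum1=139, sum2=139
  after byte 1 (74): sum1=213, sum2=97
  after byte 2 (229): sum1=187, sum2=29
  after byte 3 (147): sum1=79, sum2=108
  after byte 4 (249): sum1=73, sum2=181
Checksum = sum2·256 + sum1 = 181·256 + 73 = 46409 = 0xB549.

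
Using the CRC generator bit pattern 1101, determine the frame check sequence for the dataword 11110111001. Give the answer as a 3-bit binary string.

111

Append 3 zeros: 11110111001000. Divide by 1101 (XOR where the leading bit is 1):
  pos 0: 1111 XOR 1101 = 0010
  pos 2: 1001 XOR 1101 = 0100
  pos 3: 1001 XOR 1101 = 0100
  pos 4: 1001 XOR 1101 = 0100
  pos 5: 1000 XOR 1101 = 0101
  pos 6: 1010 XOR 1101 = 0111
  pos 7: 1111 XOR 1101 = 0010
  pos 9: 1000 XOR 1101 = 0101
  pos 10: 1010 XOR 1101 = 0111
Remainder (last 3 bits) = 111. This is the CRC / FCS.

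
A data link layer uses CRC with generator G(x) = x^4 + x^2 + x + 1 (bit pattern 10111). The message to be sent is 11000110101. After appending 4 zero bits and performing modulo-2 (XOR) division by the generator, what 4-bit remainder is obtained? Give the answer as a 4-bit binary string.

Append 4 zeros: 110001101010000. Divide by 10111 (XOR where the leading bit is 1):
  pos 0: 11000 XOR 10111 = 01111
  pos 1: 11111 XOR 10111 = 01000
  pos 2: 10001 XOR 10111 = 00110
  pos 4: 11001 XOR 10111 = 01110
  pos 5: 11100 XOR 10111 = 01011
  pos 6: 10111 XOR 10111 = 00000
Remainder (last 4 bits) = 0000. This is the CRC / FCS.

0000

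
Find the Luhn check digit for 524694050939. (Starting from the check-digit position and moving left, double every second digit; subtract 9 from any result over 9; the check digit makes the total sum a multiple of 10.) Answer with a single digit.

5

Partial digits right→left: 9 3 9 0 5 0 4 9 6 4 2 5
Double every second digit counting from the check-digit position (so the 1st, 3rd, 5th, ... of the partial from the right).
  doubled (with −9 where >9): 9 9 1 8 3 4 → sum 34
  kept as-is: 3 0 0 9 4 5 → sum 21
Total = 34 + 21 = 55.
Check digit = (10 − (55 mod 10)) mod 10 = 5.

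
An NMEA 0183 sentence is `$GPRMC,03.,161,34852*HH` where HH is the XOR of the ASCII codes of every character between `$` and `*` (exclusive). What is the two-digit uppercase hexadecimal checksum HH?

XOR the ASCII codes of the payload characters:
  'G' = 0x47 → acc = 0x47
  'P' = 0x50 → acc = 0x17
  'R' = 0x52 → acc = 0x45
  'M' = 0x4D → acc = 0x08
  'C' = 0x43 → acc = 0x4B
  ',' = 0x2C → acc = 0x67
  '0' = 0x30 → acc = 0x57
  '3' = 0x33 → acc = 0x64
  '.' = 0x2E → acc = 0x4A
  ',' = 0x2C → acc = 0x66
  '1' = 0x31 → acc = 0x57
  '6' = 0x36 → acc = 0x61
  '1' = 0x31 → acc = 0x50
  ',' = 0x2C → acc = 0x7C
  '3' = 0x33 → acc = 0x4F
  '4' = 0x34 → acc = 0x7B
  '8' = 0x38 → acc = 0x43
  '5' = 0x35 → acc = 0x76
  '2' = 0x32 → acc = 0x44
Checksum = 0x44.

44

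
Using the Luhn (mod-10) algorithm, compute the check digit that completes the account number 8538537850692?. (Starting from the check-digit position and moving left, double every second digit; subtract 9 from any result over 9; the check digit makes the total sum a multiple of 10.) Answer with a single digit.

Partial digits right→left: 2 9 6 0 5 8 7 3 5 8 3 5 8
Double every second digit counting from the check-digit position (so the 1st, 3rd, 5th, ... of the partial from the right).
  doubled (with −9 where >9): 4 3 1 5 1 6 7 → sum 27
  kept as-is: 9 0 8 3 8 5 → sum 33
Total = 27 + 33 = 60.
Check digit = (10 − (60 mod 10)) mod 10 = 0.

0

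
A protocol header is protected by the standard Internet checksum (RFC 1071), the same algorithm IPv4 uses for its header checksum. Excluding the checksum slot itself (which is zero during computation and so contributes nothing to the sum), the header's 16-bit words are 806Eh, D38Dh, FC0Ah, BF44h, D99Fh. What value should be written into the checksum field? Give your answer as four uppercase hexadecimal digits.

1714

One's-complement addition (fold any carry out of bit 15 back into bit 0):
  0x806E + 0xD38D = 0x153FB → wrap carry → 0x53FC
  0x53FC + 0xFC0A = 0x15006 → wrap carry → 0x5007
  0x5007 + 0xBF44 = 0x10F4B → wrap carry → 0x0F4C
  0x0F4C + 0xD99F = 0x0E8EB
One's-complement sum = 0xE8EB.
Checksum = ~0xE8EB & 0xFFFF = 0x1714.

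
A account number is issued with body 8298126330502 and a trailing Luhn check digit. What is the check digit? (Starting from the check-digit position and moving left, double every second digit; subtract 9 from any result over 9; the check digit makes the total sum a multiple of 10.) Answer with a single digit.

Partial digits right→left: 2 0 5 0 3 3 6 2 1 8 9 2 8
Double every second digit counting from the check-digit position (so the 1st, 3rd, 5th, ... of the partial from the right).
  doubled (with −9 where >9): 4 1 6 3 2 9 7 → sum 32
  kept as-is: 0 0 3 2 8 2 → sum 15
Total = 32 + 15 = 47.
Check digit = (10 − (47 mod 10)) mod 10 = 3.

3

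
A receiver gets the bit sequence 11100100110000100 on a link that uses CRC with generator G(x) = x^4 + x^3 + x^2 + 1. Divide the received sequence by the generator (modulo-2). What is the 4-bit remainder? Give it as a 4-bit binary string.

1101

Modulo-2 division of 11100100110000100 by 11101:
  pos 0: 11100 XOR 11101 = 00001
  pos 4: 11001 XOR 11101 = 00100
  pos 6: 10010 XOR 11101 = 01111
  pos 7: 11110 XOR 11101 = 00011
  pos 10: 11001 XOR 11101 = 00100
  pos 12: 10000 XOR 11101 = 01101
Remainder = 1101 (nonzero — an error is detected).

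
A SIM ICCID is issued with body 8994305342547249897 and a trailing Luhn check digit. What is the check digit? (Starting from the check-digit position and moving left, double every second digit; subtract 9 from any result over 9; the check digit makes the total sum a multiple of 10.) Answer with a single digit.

1

Partial digits right→left: 7 9 8 9 4 2 7 4 5 2 4 3 5 0 3 4 9 9 8
Double every second digit counting from the check-digit position (so the 1st, 3rd, 5th, ... of the partial from the right).
  doubled (with −9 where >9): 5 7 8 5 1 8 1 6 9 7 → sum 57
  kept as-is: 9 9 2 4 2 3 0 4 9 → sum 42
Total = 57 + 42 = 99.
Check digit = (10 − (99 mod 10)) mod 10 = 1.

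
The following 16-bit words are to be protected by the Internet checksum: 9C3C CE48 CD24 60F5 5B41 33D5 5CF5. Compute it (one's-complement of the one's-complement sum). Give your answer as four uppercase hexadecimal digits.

7B54

One's-complement addition (fold any carry out of bit 15 back into bit 0):
  0x9C3C + 0xCE48 = 0x16A84 → wrap carry → 0x6A85
  0x6A85 + 0xCD24 = 0x137A9 → wrap carry → 0x37AA
  0x37AA + 0x60F5 = 0x0989F
  0x989F + 0x5B41 = 0x0F3E0
  0xF3E0 + 0x33D5 = 0x127B5 → wrap carry → 0x27B6
  0x27B6 + 0x5CF5 = 0x084AB
One's-complement sum = 0x84AB.
Checksum = ~0x84AB & 0xFFFF = 0x7B54.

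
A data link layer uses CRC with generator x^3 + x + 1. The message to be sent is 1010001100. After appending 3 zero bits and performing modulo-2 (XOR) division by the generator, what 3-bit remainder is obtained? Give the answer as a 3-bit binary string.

Append 3 zeros: 1010001100000. Divide by 1011 (XOR where the leading bit is 1):
  pos 0: 1010 XOR 1011 = 0001
  pos 3: 1001 XOR 1011 = 0010
  pos 5: 1010 XOR 1011 = 0001
  pos 8: 1000 XOR 1011 = 0011
Remainder (last 3 bits) = 110. This is the CRC / FCS.

110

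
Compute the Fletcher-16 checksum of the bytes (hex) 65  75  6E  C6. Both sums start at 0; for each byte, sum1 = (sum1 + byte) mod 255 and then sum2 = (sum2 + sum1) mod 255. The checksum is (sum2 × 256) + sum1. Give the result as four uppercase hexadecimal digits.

Running sums (mod 255):
  after byte 0 (65): sum1=101, sum2=101
  after byte 1 (75): sum1=218, sum2=64
  after byte 2 (6E): sum1=73, sum2=137
  after byte 3 (C6): sum1=16, sum2=153
Checksum = sum2·256 + sum1 = 153·256 + 16 = 39184 = 0x9910.

9910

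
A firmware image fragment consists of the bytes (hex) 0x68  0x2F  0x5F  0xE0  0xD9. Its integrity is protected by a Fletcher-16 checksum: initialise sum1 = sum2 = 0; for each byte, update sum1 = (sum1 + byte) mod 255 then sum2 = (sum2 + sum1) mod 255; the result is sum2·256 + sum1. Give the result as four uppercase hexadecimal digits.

Running sums (mod 255):
  after byte 0 (0x68): sum1=104, sum2=104
  after byte 1 (0x2F): sum1=151, sum2=0
  after byte 2 (0x5F): sum1=246, sum2=246
  after byte 3 (0xE0): sum1=215, sum2=206
  after byte 4 (0xD9): sum1=177, sum2=128
Checksum = sum2·256 + sum1 = 128·256 + 177 = 32945 = 0x80B1.

80B1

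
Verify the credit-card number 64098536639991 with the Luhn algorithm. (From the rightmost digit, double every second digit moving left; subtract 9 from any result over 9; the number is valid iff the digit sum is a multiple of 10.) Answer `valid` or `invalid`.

From the right, keep odd positions and double even positions (subtract 9 from any doubled value over 9):
  doubled (positions 2,4,...): 9 9 3 6 7 0 3 → sum 37
  kept (positions 1,3,...): 1 9 3 6 5 9 4 → sum 37
Total = 74.
74 mod 10 = 4, so the number is invalid.

invalid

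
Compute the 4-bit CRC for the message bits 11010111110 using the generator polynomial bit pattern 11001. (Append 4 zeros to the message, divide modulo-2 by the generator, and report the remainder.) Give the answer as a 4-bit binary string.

1111

Append 4 zeros: 110101111100000. Divide by 11001 (XOR where the leading bit is 1):
  pos 0: 11010 XOR 11001 = 00011
  pos 3: 11111 XOR 11001 = 00110
  pos 5: 11011 XOR 11001 = 00010
  pos 8: 10000 XOR 11001 = 01001
  pos 9: 10010 XOR 11001 = 01011
  pos 10: 10110 XOR 11001 = 01111
Remainder (last 4 bits) = 1111. This is the CRC / FCS.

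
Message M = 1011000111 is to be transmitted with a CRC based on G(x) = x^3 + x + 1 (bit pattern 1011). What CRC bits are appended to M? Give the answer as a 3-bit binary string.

Append 3 zeros: 1011000111000. Divide by 1011 (XOR where the leading bit is 1):
  pos 0: 1011 XOR 1011 = 0000
  pos 7: 1110 XOR 1011 = 0101
  pos 8: 1010 XOR 1011 = 0001
Remainder (last 3 bits) = 010. This is the CRC / FCS.

010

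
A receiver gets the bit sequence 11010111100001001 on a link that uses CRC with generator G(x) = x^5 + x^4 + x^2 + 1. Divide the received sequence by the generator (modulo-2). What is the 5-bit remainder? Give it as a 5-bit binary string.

Modulo-2 division of 11010111100001001 by 110101:
  pos 0: 110101 XOR 110101 = 000000
  pos 6: 111000 XOR 110101 = 001101
  pos 8: 110101 XOR 110101 = 000000
Remainder = 00001 (nonzero — an error is detected).

00001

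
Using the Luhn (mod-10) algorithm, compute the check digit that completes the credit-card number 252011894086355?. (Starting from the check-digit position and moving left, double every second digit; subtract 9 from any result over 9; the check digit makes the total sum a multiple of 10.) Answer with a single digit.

5

Partial digits right→left: 5 5 3 6 8 0 4 9 8 1 1 0 2 5 2
Double every second digit counting from the check-digit position (so the 1st, 3rd, 5th, ... of the partial from the right).
  doubled (with −9 where >9): 1 6 7 8 7 2 4 4 → sum 39
  kept as-is: 5 6 0 9 1 0 5 → sum 26
Total = 39 + 26 = 65.
Check digit = (10 − (65 mod 10)) mod 10 = 5.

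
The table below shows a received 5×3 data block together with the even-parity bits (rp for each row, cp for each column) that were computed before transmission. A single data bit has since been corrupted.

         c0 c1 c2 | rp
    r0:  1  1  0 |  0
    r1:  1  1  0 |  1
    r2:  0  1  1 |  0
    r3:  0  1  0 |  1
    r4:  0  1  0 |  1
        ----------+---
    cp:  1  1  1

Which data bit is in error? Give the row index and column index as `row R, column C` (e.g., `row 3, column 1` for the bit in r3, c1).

Recompute each row's even parity and compare to rp:
  r0: data parity 0, sent rp 0 → ok
  r1: data parity 0, sent rp 1 → mismatch
  r2: data parity 0, sent rp 0 → ok
  r3: data parity 1, sent rp 1 → ok
  r4: data parity 1, sent rp 1 → ok
Recompute each column's even parity and compare to cp:
  c0: data parity 0, sent cp 1 → mismatch
  c1: data parity 1, sent cp 1 → ok
  c2: data parity 1, sent cp 1 → ok
Exactly one row (r1) and one column (c0) fail → the flipped bit is at their intersection.

row 1, column 0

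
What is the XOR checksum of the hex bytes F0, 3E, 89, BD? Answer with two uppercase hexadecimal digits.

XOR the bytes together:
  start with 0xF0
  0xF0 ⊕ 0x3E = 0xCE
  0xCE ⊕ 0x89 = 0x47
  0x47 ⊕ 0xBD = 0xFA

FA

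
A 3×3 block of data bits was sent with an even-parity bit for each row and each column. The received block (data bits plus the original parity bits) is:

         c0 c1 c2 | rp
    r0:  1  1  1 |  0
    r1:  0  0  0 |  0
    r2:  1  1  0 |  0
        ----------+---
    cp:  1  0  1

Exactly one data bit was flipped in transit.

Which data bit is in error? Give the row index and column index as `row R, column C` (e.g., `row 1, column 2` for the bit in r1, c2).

row 0, column 0

Recompute each row's even parity and compare to rp:
  r0: data parity 1, sent rp 0 → mismatch
  r1: data parity 0, sent rp 0 → ok
  r2: data parity 0, sent rp 0 → ok
Recompute each column's even parity and compare to cp:
  c0: data parity 0, sent cp 1 → mismatch
  c1: data parity 0, sent cp 0 → ok
  c2: data parity 1, sent cp 1 → ok
Exactly one row (r0) and one column (c0) fail → the flipped bit is at their intersection.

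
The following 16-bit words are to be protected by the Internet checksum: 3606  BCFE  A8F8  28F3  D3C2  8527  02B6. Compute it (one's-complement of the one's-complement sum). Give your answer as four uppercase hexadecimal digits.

DF6E

One's-complement addition (fold any carry out of bit 15 back into bit 0):
  0x3606 + 0xBCFE = 0x0F304
  0xF304 + 0xA8F8 = 0x19BFC → wrap carry → 0x9BFD
  0x9BFD + 0x28F3 = 0x0C4F0
  0xC4F0 + 0xD3C2 = 0x198B2 → wrap carry → 0x98B3
  0x98B3 + 0x8527 = 0x11DDA → wrap carry → 0x1DDB
  0x1DDB + 0x02B6 = 0x02091
One's-complement sum = 0x2091.
Checksum = ~0x2091 & 0xFFFF = 0xDF6E.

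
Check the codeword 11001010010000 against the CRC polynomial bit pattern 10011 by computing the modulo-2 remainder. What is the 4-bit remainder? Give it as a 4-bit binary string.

Modulo-2 division of 11001010010000 by 10011:
  pos 0: 11001 XOR 10011 = 01010
  pos 1: 10100 XOR 10011 = 00111
  pos 3: 11110 XOR 10011 = 01101
  pos 4: 11010 XOR 10011 = 01001
  pos 5: 10011 XOR 10011 = 00000
Remainder = 0000 (zero — the frame passes the CRC check).

0000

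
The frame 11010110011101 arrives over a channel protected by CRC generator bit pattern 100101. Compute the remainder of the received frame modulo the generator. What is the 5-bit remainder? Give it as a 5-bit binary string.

Modulo-2 division of 11010110011101 by 100101:
  pos 0: 110101 XOR 100101 = 010000
  pos 1: 100001 XOR 100101 = 000100
  pos 4: 100001 XOR 100101 = 000100
  pos 7: 100110 XOR 100101 = 000011
Remainder = 00111 (nonzero — an error is detected).

00111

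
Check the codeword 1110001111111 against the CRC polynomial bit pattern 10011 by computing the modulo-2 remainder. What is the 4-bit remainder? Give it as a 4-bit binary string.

Modulo-2 division of 1110001111111 by 10011:
  pos 0: 11100 XOR 10011 = 01111
  pos 1: 11110 XOR 10011 = 01101
  pos 2: 11011 XOR 10011 = 01000
  pos 3: 10001 XOR 10011 = 00010
  pos 6: 10111 XOR 10011 = 00100
  pos 8: 10011 XOR 10011 = 00000
Remainder = 0000 (zero — the frame passes the CRC check).

0000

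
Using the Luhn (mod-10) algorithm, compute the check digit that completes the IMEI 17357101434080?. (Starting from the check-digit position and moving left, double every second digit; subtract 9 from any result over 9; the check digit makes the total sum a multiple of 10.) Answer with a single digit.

Partial digits right→left: 0 8 0 4 3 4 1 0 1 7 5 3 7 1
Double every second digit counting from the check-digit position (so the 1st, 3rd, 5th, ... of the partial from the right).
  doubled (with −9 where >9): 0 0 6 2 2 1 5 → sum 16
  kept as-is: 8 4 4 0 7 3 1 → sum 27
Total = 16 + 27 = 43.
Check digit = (10 − (43 mod 10)) mod 10 = 7.

7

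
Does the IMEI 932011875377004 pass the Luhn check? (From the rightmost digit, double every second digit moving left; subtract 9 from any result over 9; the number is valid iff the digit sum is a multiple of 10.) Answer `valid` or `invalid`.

valid

From the right, keep odd positions and double even positions (subtract 9 from any doubled value over 9):
  doubled (positions 2,4,...): 0 5 6 5 2 0 6 → sum 24
  kept (positions 1,3,...): 4 0 7 5 8 1 2 9 → sum 36
Total = 60.
60 mod 10 = 0, so the number is valid.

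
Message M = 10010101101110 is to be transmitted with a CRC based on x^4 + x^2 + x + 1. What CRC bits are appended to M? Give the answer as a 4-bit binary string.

1111

Append 4 zeros: 100101011011100000. Divide by 10111 (XOR where the leading bit is 1):
  pos 0: 10010 XOR 10111 = 00101
  pos 2: 10110 XOR 10111 = 00001
  pos 6: 11101 XOR 10111 = 01010
  pos 7: 10101 XOR 10111 = 00010
  pos 10: 10100 XOR 10111 = 00011
  pos 13: 11000 XOR 10111 = 01111
Remainder (last 4 bits) = 1111. This is the CRC / FCS.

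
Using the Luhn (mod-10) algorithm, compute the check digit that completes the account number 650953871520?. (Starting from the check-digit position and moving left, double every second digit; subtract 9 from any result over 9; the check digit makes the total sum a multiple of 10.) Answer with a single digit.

Partial digits right→left: 0 2 5 1 7 8 3 5 9 0 5 6
Double every second digit counting from the check-digit position (so the 1st, 3rd, 5th, ... of the partial from the right).
  doubled (with −9 where >9): 0 1 5 6 9 1 → sum 22
  kept as-is: 2 1 8 5 0 6 → sum 22
Total = 22 + 22 = 44.
Check digit = (10 − (44 mod 10)) mod 10 = 6.

6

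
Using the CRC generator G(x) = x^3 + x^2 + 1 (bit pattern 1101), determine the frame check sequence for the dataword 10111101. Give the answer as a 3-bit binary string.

Append 3 zeros: 10111101000. Divide by 1101 (XOR where the leading bit is 1):
  pos 0: 1011 XOR 1101 = 0110
  pos 1: 1101 XOR 1101 = 0000
  pos 5: 1010 XOR 1101 = 0111
  pos 6: 1110 XOR 1101 = 0011
Remainder (last 3 bits) = 110. This is the CRC / FCS.

110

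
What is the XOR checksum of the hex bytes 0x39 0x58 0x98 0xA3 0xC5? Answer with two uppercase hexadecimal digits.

9F

XOR the bytes together:
  start with 0x39
  0x39 ⊕ 0x58 = 0x61
  0x61 ⊕ 0x98 = 0xF9
  0xF9 ⊕ 0xA3 = 0x5A
  0x5A ⊕ 0xC5 = 0x9F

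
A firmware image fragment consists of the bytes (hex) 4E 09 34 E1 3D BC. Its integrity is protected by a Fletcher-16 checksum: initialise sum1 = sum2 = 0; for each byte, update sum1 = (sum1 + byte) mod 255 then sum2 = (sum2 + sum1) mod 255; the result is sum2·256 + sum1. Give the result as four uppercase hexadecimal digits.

B067

Running sums (mod 255):
  after byte 0 (4E): sum1=78, sum2=78
  after byte 1 (09): sum1=87, sum2=165
  after byte 2 (34): sum1=139, sum2=49
  after byte 3 (E1): sum1=109, sum2=158
  after byte 4 (3D): sum1=170, sum2=73
  after byte 5 (BC): sum1=103, sum2=176
Checksum = sum2·256 + sum1 = 176·256 + 103 = 45159 = 0xB067.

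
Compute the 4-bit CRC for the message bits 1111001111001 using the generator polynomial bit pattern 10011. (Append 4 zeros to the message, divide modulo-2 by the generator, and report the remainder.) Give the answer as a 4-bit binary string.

Append 4 zeros: 11110011110010000. Divide by 10011 (XOR where the leading bit is 1):
  pos 0: 11110 XOR 10011 = 01101
  pos 1: 11010 XOR 10011 = 01001
  pos 2: 10011 XOR 10011 = 00000
  pos 7: 11100 XOR 10011 = 01111
  pos 8: 11111 XOR 10011 = 01100
  pos 9: 11000 XOR 10011 = 01011
  pos 10: 10110 XOR 10011 = 00101
  pos 12: 10100 XOR 10011 = 00111
Remainder (last 4 bits) = 0111. This is the CRC / FCS.

0111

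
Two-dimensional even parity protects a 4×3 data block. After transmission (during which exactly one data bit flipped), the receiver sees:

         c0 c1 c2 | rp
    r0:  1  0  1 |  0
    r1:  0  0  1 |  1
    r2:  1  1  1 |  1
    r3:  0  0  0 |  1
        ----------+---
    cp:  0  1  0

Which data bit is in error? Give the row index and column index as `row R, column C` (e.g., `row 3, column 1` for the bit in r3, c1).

row 3, column 2

Recompute each row's even parity and compare to rp:
  r0: data parity 0, sent rp 0 → ok
  r1: data parity 1, sent rp 1 → ok
  r2: data parity 1, sent rp 1 → ok
  r3: data parity 0, sent rp 1 → mismatch
Recompute each column's even parity and compare to cp:
  c0: data parity 0, sent cp 0 → ok
  c1: data parity 1, sent cp 1 → ok
  c2: data parity 1, sent cp 0 → mismatch
Exactly one row (r3) and one column (c2) fail → the flipped bit is at their intersection.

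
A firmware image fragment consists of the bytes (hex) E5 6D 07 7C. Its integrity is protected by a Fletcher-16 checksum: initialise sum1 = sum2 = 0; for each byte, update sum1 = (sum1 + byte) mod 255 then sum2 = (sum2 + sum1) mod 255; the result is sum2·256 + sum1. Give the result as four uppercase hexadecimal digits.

Running sums (mod 255):
  after byte 0 (E5): sum1=229, sum2=229
  after byte 1 (6D): sum1=83, sum2=57
  after byte 2 (07): sum1=90, sum2=147
  after byte 3 (7C): sum1=214, sum2=106
Checksum = sum2·256 + sum1 = 106·256 + 214 = 27350 = 0x6AD6.

6AD6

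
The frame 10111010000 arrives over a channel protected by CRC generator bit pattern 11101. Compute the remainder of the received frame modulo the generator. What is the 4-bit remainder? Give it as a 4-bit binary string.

1000

Modulo-2 division of 10111010000 by 11101:
  pos 0: 10111 XOR 11101 = 01010
  pos 1: 10100 XOR 11101 = 01001
  pos 2: 10011 XOR 11101 = 01110
  pos 3: 11100 XOR 11101 = 00001
Remainder = 1000 (nonzero — an error is detected).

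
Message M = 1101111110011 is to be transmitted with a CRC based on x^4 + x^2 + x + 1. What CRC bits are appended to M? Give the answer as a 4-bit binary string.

Append 4 zeros: 11011111100110000. Divide by 10111 (XOR where the leading bit is 1):
  pos 0: 11011 XOR 10111 = 01100
  pos 1: 11001 XOR 10111 = 01110
  pos 2: 11101 XOR 10111 = 01010
  pos 3: 10101 XOR 10111 = 00010
  pos 6: 10100 XOR 10111 = 00011
  pos 9: 11110 XOR 10111 = 01001
  pos 10: 10010 XOR 10111 = 00101
  pos 12: 10100 XOR 10111 = 00011
Remainder (last 4 bits) = 0011. This is the CRC / FCS.

0011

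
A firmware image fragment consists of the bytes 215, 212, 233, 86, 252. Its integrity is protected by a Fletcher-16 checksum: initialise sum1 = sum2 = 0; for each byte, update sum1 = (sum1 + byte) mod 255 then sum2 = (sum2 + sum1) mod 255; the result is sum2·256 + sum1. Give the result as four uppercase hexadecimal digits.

F1E9

Running sums (mod 255):
  after byte 0 (215): sum1=215, sum2=215
  after byte 1 (212): sum1=172, sum2=132
  after byte 2 (233): sum1=150, sum2=27
  after byte 3 (86): sum1=236, sum2=8
  after byte 4 (252): sum1=233, sum2=241
Checksum = sum2·256 + sum1 = 241·256 + 233 = 61929 = 0xF1E9.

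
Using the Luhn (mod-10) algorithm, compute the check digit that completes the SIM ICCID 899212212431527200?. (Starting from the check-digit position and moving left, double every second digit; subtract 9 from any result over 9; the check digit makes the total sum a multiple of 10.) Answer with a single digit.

6

Partial digits right→left: 0 0 2 7 2 5 1 3 4 2 1 2 2 1 2 9 9 8
Double every second digit counting from the check-digit position (so the 1st, 3rd, 5th, ... of the partial from the right).
  doubled (with −9 where >9): 0 4 4 2 8 2 4 4 9 → sum 37
  kept as-is: 0 7 5 3 2 2 1 9 8 → sum 37
Total = 37 + 37 = 74.
Check digit = (10 − (74 mod 10)) mod 10 = 6.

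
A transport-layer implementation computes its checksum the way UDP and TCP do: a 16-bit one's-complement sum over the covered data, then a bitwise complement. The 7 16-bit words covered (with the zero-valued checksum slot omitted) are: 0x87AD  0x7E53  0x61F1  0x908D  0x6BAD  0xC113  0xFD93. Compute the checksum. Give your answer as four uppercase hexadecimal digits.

DD2A

One's-complement addition (fold any carry out of bit 15 back into bit 0):
  0x87AD + 0x7E53 = 0x10600 → wrap carry → 0x0601
  0x0601 + 0x61F1 = 0x067F2
  0x67F2 + 0x908D = 0x0F87F
  0xF87F + 0x6BAD = 0x1642C → wrap carry → 0x642D
  0x642D + 0xC113 = 0x12540 → wrap carry → 0x2541
  0x2541 + 0xFD93 = 0x122D4 → wrap carry → 0x22D5
One's-complement sum = 0x22D5.
Checksum = ~0x22D5 & 0xFFFF = 0xDD2A.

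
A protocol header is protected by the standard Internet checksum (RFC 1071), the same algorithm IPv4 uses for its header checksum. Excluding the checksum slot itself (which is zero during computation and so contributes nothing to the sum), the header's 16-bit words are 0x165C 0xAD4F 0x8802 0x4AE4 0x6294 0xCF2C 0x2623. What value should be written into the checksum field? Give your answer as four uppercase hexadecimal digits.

One's-complement addition (fold any carry out of bit 15 back into bit 0):
  0x165C + 0xAD4F = 0x0C3AB
  0xC3AB + 0x8802 = 0x14BAD → wrap carry → 0x4BAE
  0x4BAE + 0x4AE4 = 0x09692
  0x9692 + 0x6294 = 0x0F926
  0xF926 + 0xCF2C = 0x1C852 → wrap carry → 0xC853
  0xC853 + 0x2623 = 0x0EE76
One's-complement sum = 0xEE76.
Checksum = ~0xEE76 & 0xFFFF = 0x1189.

1189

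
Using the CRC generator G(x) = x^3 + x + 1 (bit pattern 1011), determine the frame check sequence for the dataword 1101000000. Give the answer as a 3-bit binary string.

Append 3 zeros: 1101000000000. Divide by 1011 (XOR where the leading bit is 1):
  pos 0: 1101 XOR 1011 = 0110
  pos 1: 1100 XOR 1011 = 0111
  pos 2: 1110 XOR 1011 = 0101
  pos 3: 1010 XOR 1011 = 0001
  pos 6: 1000 XOR 1011 = 0011
  pos 8: 1100 XOR 1011 = 0111
  pos 9: 1110 XOR 1011 = 0101
Remainder (last 3 bits) = 101. This is the CRC / FCS.

101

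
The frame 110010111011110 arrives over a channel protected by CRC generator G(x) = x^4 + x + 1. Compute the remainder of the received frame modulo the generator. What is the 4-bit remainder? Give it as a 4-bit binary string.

Modulo-2 division of 110010111011110 by 10011:
  pos 0: 11001 XOR 10011 = 01010
  pos 1: 10100 XOR 10011 = 00111
  pos 3: 11111 XOR 10011 = 01100
  pos 4: 11001 XOR 10011 = 01010
  pos 5: 10100 XOR 10011 = 00111
  pos 7: 11111 XOR 10011 = 01100
  pos 8: 11001 XOR 10011 = 01010
  pos 9: 10101 XOR 10011 = 00110
Remainder = 1100 (nonzero — an error is detected).

1100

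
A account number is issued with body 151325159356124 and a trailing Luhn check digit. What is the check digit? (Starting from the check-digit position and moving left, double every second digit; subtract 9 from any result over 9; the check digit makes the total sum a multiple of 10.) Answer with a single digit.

Partial digits right→left: 4 2 1 6 5 3 9 5 1 5 2 3 1 5 1
Double every second digit counting from the check-digit position (so the 1st, 3rd, 5th, ... of the partial from the right).
  doubled (with −9 where >9): 8 2 1 9 2 4 2 2 → sum 30
  kept as-is: 2 6 3 5 5 3 5 → sum 29
Total = 30 + 29 = 59.
Check digit = (10 − (59 mod 10)) mod 10 = 1.

1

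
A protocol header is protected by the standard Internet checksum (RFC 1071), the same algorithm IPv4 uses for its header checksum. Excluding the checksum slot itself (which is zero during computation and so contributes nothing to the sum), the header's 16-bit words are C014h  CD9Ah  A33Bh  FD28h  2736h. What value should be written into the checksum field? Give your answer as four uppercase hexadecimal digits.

One's-complement addition (fold any carry out of bit 15 back into bit 0):
  0xC014 + 0xCD9A = 0x18DAE → wrap carry → 0x8DAF
  0x8DAF + 0xA33B = 0x130EA → wrap carry → 0x30EB
  0x30EB + 0xFD28 = 0x12E13 → wrap carry → 0x2E14
  0x2E14 + 0x2736 = 0x0554A
One's-complement sum = 0x554A.
Checksum = ~0x554A & 0xFFFF = 0xAAB5.

AAB5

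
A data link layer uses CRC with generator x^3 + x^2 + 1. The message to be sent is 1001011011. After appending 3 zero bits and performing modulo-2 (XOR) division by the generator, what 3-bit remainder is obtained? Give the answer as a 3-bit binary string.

Append 3 zeros: 1001011011000. Divide by 1101 (XOR where the leading bit is 1):
  pos 0: 1001 XOR 1101 = 0100
  pos 1: 1000 XOR 1101 = 0101
  pos 2: 1011 XOR 1101 = 0110
  pos 3: 1101 XOR 1101 = 0000
  pos 8: 1100 XOR 1101 = 0001
Remainder (last 3 bits) = 010. This is the CRC / FCS.

010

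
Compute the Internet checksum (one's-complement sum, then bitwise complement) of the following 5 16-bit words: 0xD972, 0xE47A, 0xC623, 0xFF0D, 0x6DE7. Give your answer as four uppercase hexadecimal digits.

0EF9

One's-complement addition (fold any carry out of bit 15 back into bit 0):
  0xD972 + 0xE47A = 0x1BDEC → wrap carry → 0xBDED
  0xBDED + 0xC623 = 0x18410 → wrap carry → 0x8411
  0x8411 + 0xFF0D = 0x1831E → wrap carry → 0x831F
  0x831F + 0x6DE7 = 0x0F106
One's-complement sum = 0xF106.
Checksum = ~0xF106 & 0xFFFF = 0x0EF9.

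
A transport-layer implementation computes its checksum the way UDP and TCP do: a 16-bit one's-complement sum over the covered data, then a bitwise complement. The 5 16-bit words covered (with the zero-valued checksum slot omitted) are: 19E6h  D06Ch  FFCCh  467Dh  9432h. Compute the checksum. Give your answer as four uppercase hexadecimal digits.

3B30

One's-complement addition (fold any carry out of bit 15 back into bit 0):
  0x19E6 + 0xD06C = 0x0EA52
  0xEA52 + 0xFFCC = 0x1EA1E → wrap carry → 0xEA1F
  0xEA1F + 0x467D = 0x1309C → wrap carry → 0x309D
  0x309D + 0x9432 = 0x0C4CF
One's-complement sum = 0xC4CF.
Checksum = ~0xC4CF & 0xFFFF = 0x3B30.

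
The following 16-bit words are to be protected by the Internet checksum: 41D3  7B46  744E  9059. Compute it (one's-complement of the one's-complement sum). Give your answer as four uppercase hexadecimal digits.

One's-complement addition (fold any carry out of bit 15 back into bit 0):
  0x41D3 + 0x7B46 = 0x0BD19
  0xBD19 + 0x744E = 0x13167 → wrap carry → 0x3168
  0x3168 + 0x9059 = 0x0C1C1
One's-complement sum = 0xC1C1.
Checksum = ~0xC1C1 & 0xFFFF = 0x3E3E.

3E3E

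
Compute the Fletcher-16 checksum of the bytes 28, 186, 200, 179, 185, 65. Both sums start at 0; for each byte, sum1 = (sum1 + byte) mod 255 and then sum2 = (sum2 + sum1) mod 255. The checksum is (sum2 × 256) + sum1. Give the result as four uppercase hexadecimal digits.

Running sums (mod 255):
  after byte 0 (28): sum1=28, sum2=28
  after byte 1 (186): sum1=214, sum2=242
  after byte 2 (200): sum1=159, sum2=146
  after byte 3 (179): sum1=83, sum2=229
  after byte 4 (185): sum1=13, sum2=242
  after byte 5 (65): sum1=78, sum2=65
Checksum = sum2·256 + sum1 = 65·256 + 78 = 16718 = 0x414E.

414E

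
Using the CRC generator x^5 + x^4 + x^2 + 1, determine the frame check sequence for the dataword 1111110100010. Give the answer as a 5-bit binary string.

10100

Append 5 zeros: 111111010001000000. Divide by 110101 (XOR where the leading bit is 1):
  pos 0: 111111 XOR 110101 = 001010
  pos 2: 101001 XOR 110101 = 011100
  pos 3: 111000 XOR 110101 = 001101
  pos 5: 110100 XOR 110101 = 000001
  pos 10: 110000 XOR 110101 = 000101
Remainder (last 5 bits) = 10100. This is the CRC / FCS.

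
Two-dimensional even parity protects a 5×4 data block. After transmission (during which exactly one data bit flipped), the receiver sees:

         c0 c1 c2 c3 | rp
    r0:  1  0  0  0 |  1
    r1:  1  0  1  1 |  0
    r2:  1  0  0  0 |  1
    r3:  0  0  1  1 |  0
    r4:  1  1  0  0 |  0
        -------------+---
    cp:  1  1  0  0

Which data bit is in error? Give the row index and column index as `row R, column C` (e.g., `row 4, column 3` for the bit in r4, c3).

Recompute each row's even parity and compare to rp:
  r0: data parity 1, sent rp 1 → ok
  r1: data parity 1, sent rp 0 → mismatch
  r2: data parity 1, sent rp 1 → ok
  r3: data parity 0, sent rp 0 → ok
  r4: data parity 0, sent rp 0 → ok
Recompute each column's even parity and compare to cp:
  c0: data parity 0, sent cp 1 → mismatch
  c1: data parity 1, sent cp 1 → ok
  c2: data parity 0, sent cp 0 → ok
  c3: data parity 0, sent cp 0 → ok
Exactly one row (r1) and one column (c0) fail → the flipped bit is at their intersection.

row 1, column 0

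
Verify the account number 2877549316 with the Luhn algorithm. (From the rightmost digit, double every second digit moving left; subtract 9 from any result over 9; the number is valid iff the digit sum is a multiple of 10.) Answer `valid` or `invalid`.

invalid

From the right, keep odd positions and double even positions (subtract 9 from any doubled value over 9):
  doubled (positions 2,4,...): 2 9 1 5 4 → sum 21
  kept (positions 1,3,...): 6 3 4 7 8 → sum 28
Total = 49.
49 mod 10 = 9, so the number is invalid.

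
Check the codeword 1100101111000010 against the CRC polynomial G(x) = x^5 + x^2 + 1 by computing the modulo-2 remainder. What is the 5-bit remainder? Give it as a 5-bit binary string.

Modulo-2 division of 1100101111000010 by 100101:
  pos 0: 110010 XOR 100101 = 010111
  pos 1: 101111 XOR 100101 = 001010
  pos 3: 101011 XOR 100101 = 001110
  pos 5: 111010 XOR 100101 = 011111
  pos 6: 111110 XOR 100101 = 011011
  pos 7: 110110 XOR 100101 = 010011
  pos 8: 100110 XOR 100101 = 000011
Remainder = 01110 (nonzero — an error is detected).

01110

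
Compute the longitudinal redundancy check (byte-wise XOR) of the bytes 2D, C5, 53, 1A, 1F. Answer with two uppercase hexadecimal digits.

BE

XOR the bytes together:
  start with 0x2D
  0x2D ⊕ 0xC5 = 0xE8
  0xE8 ⊕ 0x53 = 0xBB
  0xBB ⊕ 0x1A = 0xA1
  0xA1 ⊕ 0x1F = 0xBE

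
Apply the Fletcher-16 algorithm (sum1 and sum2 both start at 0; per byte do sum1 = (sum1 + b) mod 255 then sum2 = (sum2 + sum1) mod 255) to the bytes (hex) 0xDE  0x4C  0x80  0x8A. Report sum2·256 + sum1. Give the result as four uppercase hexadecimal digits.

EB36

Running sums (mod 255):
  after byte 0 (0xDE): sum1=222, sum2=222
  after byte 1 (0x4C): sum1=43, sum2=10
  after byte 2 (0x80): sum1=171, sum2=181
  after byte 3 (0x8A): sum1=54, sum2=235
Checksum = sum2·256 + sum1 = 235·256 + 54 = 60214 = 0xEB36.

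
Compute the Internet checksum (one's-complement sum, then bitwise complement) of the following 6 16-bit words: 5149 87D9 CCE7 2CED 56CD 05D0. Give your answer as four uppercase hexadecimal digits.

One's-complement addition (fold any carry out of bit 15 back into bit 0):
  0x5149 + 0x87D9 = 0x0D922
  0xD922 + 0xCCE7 = 0x1A609 → wrap carry → 0xA60A
  0xA60A + 0x2CED = 0x0D2F7
  0xD2F7 + 0x56CD = 0x129C4 → wrap carry → 0x29C5
  0x29C5 + 0x05D0 = 0x02F95
One's-complement sum = 0x2F95.
Checksum = ~0x2F95 & 0xFFFF = 0xD06A.

D06A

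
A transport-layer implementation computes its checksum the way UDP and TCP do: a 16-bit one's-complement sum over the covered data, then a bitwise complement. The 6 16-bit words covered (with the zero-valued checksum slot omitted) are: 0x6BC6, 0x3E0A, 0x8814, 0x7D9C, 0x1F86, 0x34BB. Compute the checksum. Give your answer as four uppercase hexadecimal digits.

One's-complement addition (fold any carry out of bit 15 back into bit 0):
  0x6BC6 + 0x3E0A = 0x0A9D0
  0xA9D0 + 0x8814 = 0x131E4 → wrap carry → 0x31E5
  0x31E5 + 0x7D9C = 0x0AF81
  0xAF81 + 0x1F86 = 0x0CF07
  0xCF07 + 0x34BB = 0x103C2 → wrap carry → 0x03C3
One's-complement sum = 0x03C3.
Checksum = ~0x03C3 & 0xFFFF = 0xFC3C.

FC3C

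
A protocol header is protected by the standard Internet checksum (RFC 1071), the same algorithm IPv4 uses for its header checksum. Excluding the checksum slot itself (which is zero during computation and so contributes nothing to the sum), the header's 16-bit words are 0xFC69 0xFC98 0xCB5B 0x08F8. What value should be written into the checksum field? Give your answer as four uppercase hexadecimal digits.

32A9

One's-complement addition (fold any carry out of bit 15 back into bit 0):
  0xFC69 + 0xFC98 = 0x1F901 → wrap carry → 0xF902
  0xF902 + 0xCB5B = 0x1C45D → wrap carry → 0xC45E
  0xC45E + 0x08F8 = 0x0CD56
One's-complement sum = 0xCD56.
Checksum = ~0xCD56 & 0xFFFF = 0x32A9.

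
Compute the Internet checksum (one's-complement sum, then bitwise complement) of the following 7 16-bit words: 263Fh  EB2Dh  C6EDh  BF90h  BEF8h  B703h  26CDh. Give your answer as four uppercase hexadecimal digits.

CB4A

One's-complement addition (fold any carry out of bit 15 back into bit 0):
  0x263F + 0xEB2D = 0x1116C → wrap carry → 0x116D
  0x116D + 0xC6ED = 0x0D85A
  0xD85A + 0xBF90 = 0x197EA → wrap carry → 0x97EB
  0x97EB + 0xBEF8 = 0x156E3 → wrap carry → 0x56E4
  0x56E4 + 0xB703 = 0x10DE7 → wrap carry → 0x0DE8
  0x0DE8 + 0x26CD = 0x034B5
One's-complement sum = 0x34B5.
Checksum = ~0x34B5 & 0xFFFF = 0xCB4A.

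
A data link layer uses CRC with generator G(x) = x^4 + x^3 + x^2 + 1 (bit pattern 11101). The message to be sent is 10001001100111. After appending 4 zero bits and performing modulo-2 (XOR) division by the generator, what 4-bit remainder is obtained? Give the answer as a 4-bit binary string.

Append 4 zeros: 100010011001110000. Divide by 11101 (XOR where the leading bit is 1):
  pos 0: 10001 XOR 11101 = 01100
  pos 1: 11000 XOR 11101 = 00101
  pos 3: 10101 XOR 11101 = 01000
  pos 4: 10001 XOR 11101 = 01100
  pos 5: 11000 XOR 11101 = 00101
  pos 7: 10101 XOR 11101 = 01000
  pos 8: 10001 XOR 11101 = 01100
  pos 9: 11001 XOR 11101 = 00100
  pos 11: 10000 XOR 11101 = 01101
  pos 12: 11010 XOR 11101 = 00111
Remainder (last 4 bits) = 1110. This is the CRC / FCS.

1110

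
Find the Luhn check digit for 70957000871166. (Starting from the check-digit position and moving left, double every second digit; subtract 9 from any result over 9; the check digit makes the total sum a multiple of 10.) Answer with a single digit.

1

Partial digits right→left: 6 6 1 1 7 8 0 0 0 7 5 9 0 7
Double every second digit counting from the check-digit position (so the 1st, 3rd, 5th, ... of the partial from the right).
  doubled (with −9 where >9): 3 2 5 0 0 1 0 → sum 11
  kept as-is: 6 1 8 0 7 9 7 → sum 38
Total = 11 + 38 = 49.
Check digit = (10 − (49 mod 10)) mod 10 = 1.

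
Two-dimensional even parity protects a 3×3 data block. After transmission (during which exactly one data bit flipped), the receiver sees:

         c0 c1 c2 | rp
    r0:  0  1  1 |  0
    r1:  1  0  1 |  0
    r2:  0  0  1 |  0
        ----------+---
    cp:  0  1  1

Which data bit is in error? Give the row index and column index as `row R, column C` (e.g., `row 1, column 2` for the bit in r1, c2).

Recompute each row's even parity and compare to rp:
  r0: data parity 0, sent rp 0 → ok
  r1: data parity 0, sent rp 0 → ok
  r2: data parity 1, sent rp 0 → mismatch
Recompute each column's even parity and compare to cp:
  c0: data parity 1, sent cp 0 → mismatch
  c1: data parity 1, sent cp 1 → ok
  c2: data parity 1, sent cp 1 → ok
Exactly one row (r2) and one column (c0) fail → the flipped bit is at their intersection.

row 2, column 0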